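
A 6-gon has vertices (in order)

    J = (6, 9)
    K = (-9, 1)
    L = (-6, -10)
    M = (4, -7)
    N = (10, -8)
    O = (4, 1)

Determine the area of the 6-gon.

187.5

Σ = (87) + (96) + (82) + (38) + (42) + (30) = 375
Area = |Σ|/2 = 187.5.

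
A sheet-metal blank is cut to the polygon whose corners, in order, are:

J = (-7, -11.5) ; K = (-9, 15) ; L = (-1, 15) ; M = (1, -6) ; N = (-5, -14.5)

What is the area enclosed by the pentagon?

213

Apply the surveyor's formula: 2A = Σ (x_i·y_{i+1} − x_{i+1}·y_i), indices taken mod 5.
J→K: (-7)(15) − (-9)(-11.5) = -208.5
K→L: (-9)(15) − (-1)(15) = -120
L→M: (-1)(-6) − (1)(15) = -9
M→N: (1)(-14.5) − (-5)(-6) = -44.5
N→J: (-5)(-11.5) − (-7)(-14.5) = -44
Σ = -426
Area = |Σ|/2 = 213.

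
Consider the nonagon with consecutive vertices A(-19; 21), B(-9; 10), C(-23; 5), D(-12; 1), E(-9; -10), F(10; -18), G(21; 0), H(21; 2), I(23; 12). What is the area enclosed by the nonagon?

974.5

Apply the shoelace (surveyor's) formula: 2A = Σ (x_i·y_{i+1} − x_{i+1}·y_i), indices taken mod 9.
Σ = (-1) + (185) + (37) + (129) + (262) + (378) + (42) + (206) + (711) = 1949
Area = |Σ|/2 = 974.5.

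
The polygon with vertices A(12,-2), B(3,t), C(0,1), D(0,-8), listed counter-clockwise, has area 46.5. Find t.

-1

The doubled signed area Σ (x_i y_{i+1} − x_{i+1} y_i) is linear in t.
With t=0 it equals 105; the coefficient of t is 12 (from the two edges through B).
So 12·t + 105 = 2·46.5 = 93 ⇒ t = -1.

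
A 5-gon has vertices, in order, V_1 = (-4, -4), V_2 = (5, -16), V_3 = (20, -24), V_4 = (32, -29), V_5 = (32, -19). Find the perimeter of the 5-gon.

|V_1V_2| = √((9)² + (-12)²) = √225 = 15
|V_2V_3| = √((15)² + (-8)²) = √289 = 17
|V_3V_4| = √((12)² + (-5)²) = √169 = 13
|V_4V_5| = √((0)² + (10)²) = √100 = 10
|V_5V_1| = √((-36)² + (15)²) = √1521 = 39
Perimeter = 15 + 17 + 13 + 10 + 39 = 94.

94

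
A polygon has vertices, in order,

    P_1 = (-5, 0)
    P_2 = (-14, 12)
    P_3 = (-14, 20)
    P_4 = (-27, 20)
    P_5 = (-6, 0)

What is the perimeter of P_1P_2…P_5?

66

|P_1P_2| = √((-9)² + (12)²) = √225 = 15
|P_2P_3| = √((0)² + (8)²) = √64 = 8
|P_3P_4| = √((-13)² + (0)²) = √169 = 13
|P_4P_5| = √((21)² + (-20)²) = √841 = 29
|P_5P_1| = √((1)² + (0)²) = √1 = 1
Perimeter = 15 + 8 + 13 + 29 + 1 = 66.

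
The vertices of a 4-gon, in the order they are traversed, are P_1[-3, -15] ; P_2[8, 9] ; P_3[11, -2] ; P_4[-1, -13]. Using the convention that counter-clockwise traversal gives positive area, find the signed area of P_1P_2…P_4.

-95.5

Apply the shoelace formula: 2A = Σ (x_i·y_{i+1} − x_{i+1}·y_i), indices taken mod 4.
P_1→P_2: (-3)(9) − (8)(-15) = 93
P_2→P_3: (8)(-2) − (11)(9) = -115
P_3→P_4: (11)(-13) − (-1)(-2) = -145
P_4→P_1: (-1)(-15) − (-3)(-13) = -24
Σ = -191
Signed area = Σ/2 = -95.5 (negative ⇒ clockwise traversal).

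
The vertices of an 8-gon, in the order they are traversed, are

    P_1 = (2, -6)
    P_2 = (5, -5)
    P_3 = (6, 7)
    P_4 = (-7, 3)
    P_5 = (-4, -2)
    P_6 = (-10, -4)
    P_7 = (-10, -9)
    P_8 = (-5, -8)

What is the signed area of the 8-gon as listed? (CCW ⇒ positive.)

152.5

Apply Gauss's area formula: 2A = Σ (x_i·y_{i+1} − x_{i+1}·y_i), indices taken mod 8.
Σ = (20) + (65) + (67) + (26) + (-4) + (50) + (35) + (46) = 305
Signed area = Σ/2 = 152.5 (positive ⇒ counter-clockwise traversal).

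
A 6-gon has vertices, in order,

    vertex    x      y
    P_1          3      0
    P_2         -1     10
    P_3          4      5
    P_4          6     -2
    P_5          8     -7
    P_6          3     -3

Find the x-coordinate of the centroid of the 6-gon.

266/73

Apply Gauss's area formula. First the cross-terms c_i = x_i·y_{i+1} − x_{i+1}·y_i:
  30, -45, -38, -26, -3, 9  ⇒  2A = -73, A = -36.5.
Then Σ (x_i + x_{i+1})·c_i = -798, so x̄ = -798 / (6·(-36.5)) = 266/73.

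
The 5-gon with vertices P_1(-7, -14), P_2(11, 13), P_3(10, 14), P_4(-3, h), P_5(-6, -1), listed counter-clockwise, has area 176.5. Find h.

9

Write out the shoelace sum; only the two edges meeting at P_4 involve h:
2·Area = [(10·h − (-3)·14) + ((-3)·(-1) − (-6)·h)] + 164
       = 16·h + 209 = 353
⇒ h = 9.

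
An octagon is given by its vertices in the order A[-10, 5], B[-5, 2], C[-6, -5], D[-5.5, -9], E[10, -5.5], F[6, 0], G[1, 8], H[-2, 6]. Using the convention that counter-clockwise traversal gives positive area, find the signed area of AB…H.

170.875

A→B: (-10)(2) − (-5)(5) = 5
B→C: (-5)(-5) − (-6)(2) = 37
C→D: (-6)(-9) − (-5.5)(-5) = 26.5
D→E: (-5.5)(-5.5) − (10)(-9) = 120.25
E→F: (10)(0) − (6)(-5.5) = 33
F→G: (6)(8) − (1)(0) = 48
G→H: (1)(6) − (-2)(8) = 22
H→A: (-2)(5) − (-10)(6) = 50
Σ = 341.75
Signed area = Σ/2 = 170.875 (positive ⇒ counter-clockwise traversal).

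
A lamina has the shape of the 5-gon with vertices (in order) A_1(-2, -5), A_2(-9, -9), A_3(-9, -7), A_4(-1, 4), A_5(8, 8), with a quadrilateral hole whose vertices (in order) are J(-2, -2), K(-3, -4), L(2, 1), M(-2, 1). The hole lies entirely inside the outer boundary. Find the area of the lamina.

67.5

Outer boundary:
Cross-terms: -27, -18, -43, -40, -24  ⇒  Σ = -152
Area = |Σ|/2 = 76.
Hole:
Σ = (2) + (5) + (4) + (6) = 17
Area = |Σ|/2 = 8.5.
Net area = 76 − 8.5 = 67.5.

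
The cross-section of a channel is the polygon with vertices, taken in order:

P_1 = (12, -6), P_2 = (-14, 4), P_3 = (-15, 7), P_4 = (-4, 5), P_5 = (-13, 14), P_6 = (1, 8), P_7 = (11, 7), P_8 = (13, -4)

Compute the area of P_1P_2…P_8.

Apply the surveyor's formula: 2A = Σ (x_i·y_{i+1} − x_{i+1}·y_i), indices taken mod 8.
P_1→P_2: (12)(4) − (-14)(-6) = -36
P_2→P_3: (-14)(7) − (-15)(4) = -38
P_3→P_4: (-15)(5) − (-4)(7) = -47
P_4→P_5: (-4)(14) − (-13)(5) = 9
P_5→P_6: (-13)(8) − (1)(14) = -118
P_6→P_7: (1)(7) − (11)(8) = -81
P_7→P_8: (11)(-4) − (13)(7) = -135
P_8→P_1: (13)(-6) − (12)(-4) = -30
Σ = -476
Area = |Σ|/2 = 238.

238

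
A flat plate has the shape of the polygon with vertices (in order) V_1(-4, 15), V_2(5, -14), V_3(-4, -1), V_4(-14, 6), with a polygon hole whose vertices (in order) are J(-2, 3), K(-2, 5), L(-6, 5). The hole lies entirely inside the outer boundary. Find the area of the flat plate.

148

Outer boundary:
Apply the shoelace formula: 2A = Σ (x_i·y_{i+1} − x_{i+1}·y_i), indices taken mod 4.
Cross-terms: -19, -61, -38, -186  ⇒  Σ = -304
Area = |Σ|/2 = 152.
Hole:
Apply Gauss's area formula: 2A = Σ (x_i·y_{i+1} − x_{i+1}·y_i), indices taken mod 3.
Σ = (-4) + (20) + (-8) = 8
Area = |Σ|/2 = 4.
Net area = 152 − 4 = 148.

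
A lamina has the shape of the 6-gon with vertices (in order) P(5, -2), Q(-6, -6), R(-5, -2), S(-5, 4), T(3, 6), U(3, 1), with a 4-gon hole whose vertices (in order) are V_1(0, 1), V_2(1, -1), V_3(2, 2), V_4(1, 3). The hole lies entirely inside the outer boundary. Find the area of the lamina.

Outer boundary:
Cross-terms: -42, -18, -30, -42, -15, -11  ⇒  Σ = -158
Area = |Σ|/2 = 79.
Hole:
Apply the shoelace formula: 2A = Σ (x_i·y_{i+1} − x_{i+1}·y_i), indices taken mod 4.
Σ = (-1) + (4) + (4) + (1) = 8
Area = |Σ|/2 = 4.
Net area = 79 − 4 = 75.

75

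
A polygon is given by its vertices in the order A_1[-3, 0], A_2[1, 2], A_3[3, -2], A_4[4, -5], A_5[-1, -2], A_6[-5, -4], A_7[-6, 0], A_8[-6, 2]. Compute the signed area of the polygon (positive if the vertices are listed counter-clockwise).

Apply Gauss's area formula: 2A = Σ (x_i·y_{i+1} − x_{i+1}·y_i), indices taken mod 8.
Cross-terms: -6, -8, -7, -13, -6, -24, -12, 6  ⇒  Σ = -70
Signed area = Σ/2 = -35 (negative ⇒ clockwise traversal).

-35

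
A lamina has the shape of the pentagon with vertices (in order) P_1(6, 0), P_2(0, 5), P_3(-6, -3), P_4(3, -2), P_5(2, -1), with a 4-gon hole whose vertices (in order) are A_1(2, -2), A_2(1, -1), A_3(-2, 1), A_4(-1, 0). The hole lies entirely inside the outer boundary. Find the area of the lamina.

43

Outer boundary:
Apply the shoelace (surveyor's) formula: 2A = Σ (x_i·y_{i+1} − x_{i+1}·y_i), indices taken mod 5.
Σ = (30) + (30) + (21) + (1) + (6) = 88
Area = |Σ|/2 = 44.
Hole:
Σ = (0) + (-1) + (1) + (2) = 2
Area = |Σ|/2 = 1.
Net area = 44 − 1 = 43.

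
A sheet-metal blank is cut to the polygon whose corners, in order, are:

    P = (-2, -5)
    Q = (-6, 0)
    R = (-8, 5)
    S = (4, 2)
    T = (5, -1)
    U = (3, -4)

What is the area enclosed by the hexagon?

Apply the shoelace formula: 2A = Σ (x_i·y_{i+1} − x_{i+1}·y_i), indices taken mod 6.
Σ = (-30) + (-30) + (-36) + (-14) + (-17) + (-23) = -150
Area = |Σ|/2 = 75.

75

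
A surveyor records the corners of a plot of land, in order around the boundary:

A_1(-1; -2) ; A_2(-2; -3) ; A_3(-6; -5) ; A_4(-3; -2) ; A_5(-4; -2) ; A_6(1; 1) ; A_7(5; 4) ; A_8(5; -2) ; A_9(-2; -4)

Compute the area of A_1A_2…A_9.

Apply the surveyor's formula: 2A = Σ (x_i·y_{i+1} − x_{i+1}·y_i), indices taken mod 9.
Σ = (-1) + (-8) + (-3) + (-2) + (-2) + (-1) + (-30) + (-24) + (0) = -71
Area = |Σ|/2 = 35.5.

35.5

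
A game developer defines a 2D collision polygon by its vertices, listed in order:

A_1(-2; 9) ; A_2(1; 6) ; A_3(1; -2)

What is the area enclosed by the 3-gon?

Apply the shoelace formula: 2A = Σ (x_i·y_{i+1} − x_{i+1}·y_i), indices taken mod 3.
Σ = (-21) + (-8) + (5) = -24
Area = |Σ|/2 = 12.

12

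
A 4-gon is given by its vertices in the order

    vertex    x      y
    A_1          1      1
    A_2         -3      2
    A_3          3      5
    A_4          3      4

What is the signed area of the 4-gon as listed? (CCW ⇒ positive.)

Apply the surveyor's formula: 2A = Σ (x_i·y_{i+1} − x_{i+1}·y_i), indices taken mod 4.
Cross-terms: 5, -21, -3, -1  ⇒  Σ = -20
Signed area = Σ/2 = -10 (negative ⇒ clockwise traversal).

-10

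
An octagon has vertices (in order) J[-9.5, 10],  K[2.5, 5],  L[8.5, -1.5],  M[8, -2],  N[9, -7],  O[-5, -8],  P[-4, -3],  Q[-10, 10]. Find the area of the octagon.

180.375

Apply the shoelace formula: 2A = Σ (x_i·y_{i+1} − x_{i+1}·y_i), indices taken mod 8.
Σ = (-72.5) + (-46.25) + (-5) + (-38) + (-107) + (-17) + (-70) + (-5) = -360.75
Area = |Σ|/2 = 180.375.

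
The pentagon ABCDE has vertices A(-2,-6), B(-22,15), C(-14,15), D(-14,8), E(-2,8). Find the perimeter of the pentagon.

70

|AB| = √((-20)² + (21)²) = √841 = 29
|BC| = √((8)² + (0)²) = √64 = 8
|CD| = √((0)² + (-7)²) = √49 = 7
|DE| = √((12)² + (0)²) = √144 = 12
|EA| = √((0)² + (-14)²) = √196 = 14
Perimeter = 29 + 8 + 7 + 12 + 14 = 70.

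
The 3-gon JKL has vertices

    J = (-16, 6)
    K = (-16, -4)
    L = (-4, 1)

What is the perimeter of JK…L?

36

|JK| = √((0)² + (-10)²) = √100 = 10
|KL| = √((12)² + (5)²) = √169 = 13
|LJ| = √((-12)² + (5)²) = √169 = 13
Perimeter = 10 + 13 + 13 = 36.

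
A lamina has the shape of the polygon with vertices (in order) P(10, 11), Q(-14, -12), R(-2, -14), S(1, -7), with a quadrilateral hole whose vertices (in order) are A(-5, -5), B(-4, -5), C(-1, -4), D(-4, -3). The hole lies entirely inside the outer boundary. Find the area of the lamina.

Outer boundary:
Apply the surveyor's formula: 2A = Σ (x_i·y_{i+1} − x_{i+1}·y_i), indices taken mod 4.
P→Q: (10)(-12) − (-14)(11) = 34
Q→R: (-14)(-14) − (-2)(-12) = 172
R→S: (-2)(-7) − (1)(-14) = 28
S→P: (1)(11) − (10)(-7) = 81
Σ = 315
Area = |Σ|/2 = 157.5.
Hole:
Apply Gauss's area formula: 2A = Σ (x_i·y_{i+1} − x_{i+1}·y_i), indices taken mod 4.
A→B: (-5)(-5) − (-4)(-5) = 5
B→C: (-4)(-4) − (-1)(-5) = 11
C→D: (-1)(-3) − (-4)(-4) = -13
D→A: (-4)(-5) − (-5)(-3) = 5
Σ = 8
Area = |Σ|/2 = 4.
Net area = 157.5 − 4 = 153.5.

153.5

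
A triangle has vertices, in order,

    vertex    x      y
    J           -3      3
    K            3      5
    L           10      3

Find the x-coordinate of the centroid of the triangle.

10/3

Apply the shoelace (surveyor's) formula. First the cross-terms c_i = x_i·y_{i+1} − x_{i+1}·y_i:
  -24, -41, 39  ⇒  2A = -26, A = -13.
Then Σ (x_i + x_{i+1})·c_i = -260, so x̄ = -260 / (6·(-13)) = 10/3.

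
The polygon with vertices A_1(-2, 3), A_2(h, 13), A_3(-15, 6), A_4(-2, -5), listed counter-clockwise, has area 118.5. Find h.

-1

The doubled signed area Σ (x_i y_{i+1} − x_{i+1} y_i) is linear in h.
With h=0 it equals 240; the coefficient of h is 3 (from the two edges through A_2).
So 3·h + 240 = 2·118.5 = 237 ⇒ h = -1.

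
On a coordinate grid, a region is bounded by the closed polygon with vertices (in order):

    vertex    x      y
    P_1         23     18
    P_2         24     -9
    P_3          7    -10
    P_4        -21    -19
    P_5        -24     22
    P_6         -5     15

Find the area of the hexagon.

1381

Apply the surveyor's formula: 2A = Σ (x_i·y_{i+1} − x_{i+1}·y_i), indices taken mod 6.
P_1→P_2: (23)(-9) − (24)(18) = -639
P_2→P_3: (24)(-10) − (7)(-9) = -177
P_3→P_4: (7)(-19) − (-21)(-10) = -343
P_4→P_5: (-21)(22) − (-24)(-19) = -918
P_5→P_6: (-24)(15) − (-5)(22) = -250
P_6→P_1: (-5)(18) − (23)(15) = -435
Σ = -2762
Area = |Σ|/2 = 1381.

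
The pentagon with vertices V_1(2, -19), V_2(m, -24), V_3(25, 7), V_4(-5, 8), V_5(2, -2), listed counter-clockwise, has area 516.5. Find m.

Write out the shoelace sum; only the two edges meeting at V_2 involve m:
2·Area = [(2·(-24) − m·(-19)) + (m·7 − 25·(-24))] + 195
       = 26·m + 747 = 1033
⇒ m = 11.

11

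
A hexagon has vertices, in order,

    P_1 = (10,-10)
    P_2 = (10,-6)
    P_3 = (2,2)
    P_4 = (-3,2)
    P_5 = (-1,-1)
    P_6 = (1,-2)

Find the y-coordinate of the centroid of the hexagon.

Apply the surveyor's formula. First the cross-terms c_i = x_i·y_{i+1} − x_{i+1}·y_i:
  40, 32, 10, 5, 3, 10  ⇒  2A = 100, A = 50.
Then Σ (y_i + y_{i+1})·c_i = -852, so ȳ = -852 / (6·50) = -2.84.

-2.84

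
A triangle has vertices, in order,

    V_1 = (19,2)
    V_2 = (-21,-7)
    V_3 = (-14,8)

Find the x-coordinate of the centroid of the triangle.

-16/3

Apply the surveyor's formula. First the cross-terms c_i = x_i·y_{i+1} − x_{i+1}·y_i:
  -91, -266, -180  ⇒  2A = -537, A = -268.5.
Then Σ (x_i + x_{i+1})·c_i = 8592, so x̄ = 8592 / (6·(-268.5)) = -16/3.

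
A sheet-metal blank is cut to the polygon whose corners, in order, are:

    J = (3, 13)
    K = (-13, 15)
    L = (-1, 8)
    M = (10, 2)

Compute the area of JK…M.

83.5

Apply the surveyor's formula: 2A = Σ (x_i·y_{i+1} − x_{i+1}·y_i), indices taken mod 4.
Cross-terms: 214, -89, -82, 124  ⇒  Σ = 167
Area = |Σ|/2 = 83.5.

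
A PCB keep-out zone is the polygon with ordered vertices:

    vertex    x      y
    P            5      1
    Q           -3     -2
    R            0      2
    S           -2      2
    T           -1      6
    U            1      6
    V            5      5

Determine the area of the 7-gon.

Apply the shoelace (surveyor's) formula: 2A = Σ (x_i·y_{i+1} − x_{i+1}·y_i), indices taken mod 7.
Σ = (-7) + (-6) + (4) + (-10) + (-12) + (-25) + (-20) = -76
Area = |Σ|/2 = 38.

38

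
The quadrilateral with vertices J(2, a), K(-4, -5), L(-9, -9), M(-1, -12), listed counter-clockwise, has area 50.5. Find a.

-1

The doubled signed area Σ (x_i y_{i+1} − x_{i+1} y_i) is linear in a.
With a=0 it equals 104; the coefficient of a is 3 (from the two edges through J).
So 3·a + 104 = 2·50.5 = 101 ⇒ a = -1.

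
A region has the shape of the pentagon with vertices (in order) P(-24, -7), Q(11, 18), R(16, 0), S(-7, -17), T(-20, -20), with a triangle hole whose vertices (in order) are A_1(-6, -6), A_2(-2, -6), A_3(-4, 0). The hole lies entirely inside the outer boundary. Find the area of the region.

715.5

Outer boundary:
Apply the shoelace (surveyor's) formula: 2A = Σ (x_i·y_{i+1} − x_{i+1}·y_i), indices taken mod 5.
Σ = (-355) + (-288) + (-272) + (-200) + (-340) = -1455
Area = |Σ|/2 = 727.5.
Hole:
Σ = (24) + (-24) + (24) = 24
Area = |Σ|/2 = 12.
Net area = 727.5 − 12 = 715.5.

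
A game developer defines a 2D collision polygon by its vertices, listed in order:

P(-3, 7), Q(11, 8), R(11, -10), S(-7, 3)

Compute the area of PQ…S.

Apply the shoelace formula: 2A = Σ (x_i·y_{i+1} − x_{i+1}·y_i), indices taken mod 4.
P→Q: (-3)(8) − (11)(7) = -101
Q→R: (11)(-10) − (11)(8) = -198
R→S: (11)(3) − (-7)(-10) = -37
S→P: (-7)(7) − (-3)(3) = -40
Σ = -376
Area = |Σ|/2 = 188.

188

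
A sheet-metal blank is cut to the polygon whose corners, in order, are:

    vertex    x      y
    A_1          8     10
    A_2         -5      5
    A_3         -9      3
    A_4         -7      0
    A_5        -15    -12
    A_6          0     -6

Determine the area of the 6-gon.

181.5

A_1→A_2: (8)(5) − (-5)(10) = 90
A_2→A_3: (-5)(3) − (-9)(5) = 30
A_3→A_4: (-9)(0) − (-7)(3) = 21
A_4→A_5: (-7)(-12) − (-15)(0) = 84
A_5→A_6: (-15)(-6) − (0)(-12) = 90
A_6→A_1: (0)(10) − (8)(-6) = 48
Σ = 363
Area = |Σ|/2 = 181.5.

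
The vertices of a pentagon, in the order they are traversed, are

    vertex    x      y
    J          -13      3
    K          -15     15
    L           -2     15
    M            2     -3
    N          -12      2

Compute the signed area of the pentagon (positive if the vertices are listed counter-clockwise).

-205.5

Apply Gauss's area formula: 2A = Σ (x_i·y_{i+1} − x_{i+1}·y_i), indices taken mod 5.
Σ = (-150) + (-195) + (-24) + (-32) + (-10) = -411
Signed area = Σ/2 = -205.5 (negative ⇒ clockwise traversal).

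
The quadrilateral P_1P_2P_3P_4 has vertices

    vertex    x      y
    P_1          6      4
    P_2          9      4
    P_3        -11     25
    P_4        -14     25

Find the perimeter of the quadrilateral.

64

|P_1P_2| = √((3)² + (0)²) = √9 = 3
|P_2P_3| = √((-20)² + (21)²) = √841 = 29
|P_3P_4| = √((-3)² + (0)²) = √9 = 3
|P_4P_1| = √((20)² + (-21)²) = √841 = 29
Perimeter = 3 + 29 + 3 + 29 = 64.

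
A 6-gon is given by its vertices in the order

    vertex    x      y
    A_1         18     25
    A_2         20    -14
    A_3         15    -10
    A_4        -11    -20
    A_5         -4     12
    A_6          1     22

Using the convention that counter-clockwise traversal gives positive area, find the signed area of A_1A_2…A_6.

Cross-terms: -752, 10, -410, -212, -100, -371  ⇒  Σ = -1835
Signed area = Σ/2 = -917.5 (negative ⇒ clockwise traversal).

-917.5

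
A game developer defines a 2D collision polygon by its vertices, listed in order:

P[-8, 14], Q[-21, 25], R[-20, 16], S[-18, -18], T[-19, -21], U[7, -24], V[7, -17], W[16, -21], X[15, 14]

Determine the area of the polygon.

1290

Apply Gauss's area formula: 2A = Σ (x_i·y_{i+1} − x_{i+1}·y_i), indices taken mod 9.
Σ = (94) + (164) + (648) + (36) + (603) + (49) + (125) + (539) + (322) = 2580
Area = |Σ|/2 = 1290.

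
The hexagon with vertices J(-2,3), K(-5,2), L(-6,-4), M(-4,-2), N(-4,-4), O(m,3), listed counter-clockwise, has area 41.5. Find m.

6

The doubled signed area Σ (x_i y_{i+1} − x_{i+1} y_i) is linear in m.
With m=0 it equals 41; the coefficient of m is 7 (from the two edges through O).
So 7·m + 41 = 2·41.5 = 83 ⇒ m = 6.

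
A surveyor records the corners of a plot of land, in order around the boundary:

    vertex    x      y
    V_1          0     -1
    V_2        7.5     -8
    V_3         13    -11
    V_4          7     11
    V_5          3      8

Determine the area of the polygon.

134.5

Apply the shoelace formula: 2A = Σ (x_i·y_{i+1} − x_{i+1}·y_i), indices taken mod 5.
Cross-terms: 7.5, 21.5, 220, 23, -3  ⇒  Σ = 269
Area = |Σ|/2 = 134.5.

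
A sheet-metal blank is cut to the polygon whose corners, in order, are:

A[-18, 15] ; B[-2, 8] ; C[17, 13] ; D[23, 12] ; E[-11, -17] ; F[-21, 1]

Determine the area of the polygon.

Apply the shoelace (surveyor's) formula: 2A = Σ (x_i·y_{i+1} − x_{i+1}·y_i), indices taken mod 6.
Σ = (-114) + (-162) + (-95) + (-259) + (-368) + (-297) = -1295
Area = |Σ|/2 = 647.5.

647.5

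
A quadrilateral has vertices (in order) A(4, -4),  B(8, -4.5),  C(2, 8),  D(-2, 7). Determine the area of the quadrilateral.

48.5

Apply Gauss's area formula: 2A = Σ (x_i·y_{i+1} − x_{i+1}·y_i), indices taken mod 4.
Σ = (14) + (73) + (30) + (-20) = 97
Area = |Σ|/2 = 48.5.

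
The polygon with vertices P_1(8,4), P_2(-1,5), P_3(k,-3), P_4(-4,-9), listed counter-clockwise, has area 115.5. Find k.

-10

Write out the shoelace sum; only the two edges meeting at P_3 involve k:
2·Area = [((-1)·(-3) − k·5) + (k·(-9) − (-4)·(-3))] + 100
       = -14·k + 91 = 231
⇒ k = -10.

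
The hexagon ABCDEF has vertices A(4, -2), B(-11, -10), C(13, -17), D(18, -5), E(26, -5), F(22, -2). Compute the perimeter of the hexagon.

|AB| = √((-15)² + (-8)²) = √289 = 17
|BC| = √((24)² + (-7)²) = √625 = 25
|CD| = √((5)² + (12)²) = √169 = 13
|DE| = √((8)² + (0)²) = √64 = 8
|EF| = √((-4)² + (3)²) = √25 = 5
|FA| = √((-18)² + (0)²) = √324 = 18
Perimeter = 17 + 25 + 13 + 8 + 5 + 18 = 86.

86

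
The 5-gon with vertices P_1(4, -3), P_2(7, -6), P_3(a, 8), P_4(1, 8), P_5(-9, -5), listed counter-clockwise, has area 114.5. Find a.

5

Write out the shoelace sum; only the two edges meeting at P_3 involve a:
2·Area = [(7·8 − a·(-6)) + (a·8 − 1·8)] + 111
       = 14·a + 159 = 229
⇒ a = 5.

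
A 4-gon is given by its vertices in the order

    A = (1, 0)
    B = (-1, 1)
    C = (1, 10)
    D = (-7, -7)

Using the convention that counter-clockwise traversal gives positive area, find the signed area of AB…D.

30

Apply the shoelace formula: 2A = Σ (x_i·y_{i+1} − x_{i+1}·y_i), indices taken mod 4.
Cross-terms: 1, -11, 63, 7  ⇒  Σ = 60
Signed area = Σ/2 = 30 (positive ⇒ counter-clockwise traversal).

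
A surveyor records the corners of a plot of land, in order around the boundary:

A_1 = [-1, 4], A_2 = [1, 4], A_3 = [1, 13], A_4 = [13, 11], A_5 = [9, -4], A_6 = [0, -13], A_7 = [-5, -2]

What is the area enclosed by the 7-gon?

256

Apply the shoelace (surveyor's) formula: 2A = Σ (x_i·y_{i+1} − x_{i+1}·y_i), indices taken mod 7.
A_1→A_2: (-1)(4) − (1)(4) = -8
A_2→A_3: (1)(13) − (1)(4) = 9
A_3→A_4: (1)(11) − (13)(13) = -158
A_4→A_5: (13)(-4) − (9)(11) = -151
A_5→A_6: (9)(-13) − (0)(-4) = -117
A_6→A_7: (0)(-2) − (-5)(-13) = -65
A_7→A_1: (-5)(4) − (-1)(-2) = -22
Σ = -512
Area = |Σ|/2 = 256.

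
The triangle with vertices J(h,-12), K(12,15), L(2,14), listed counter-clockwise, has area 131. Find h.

4

Write out the shoelace sum; only the two edges meeting at J involve h:
2·Area = [(2·(-12) − h·14) + (h·15 − 12·(-12))] + 138
       = 1·h + 258 = 262
⇒ h = 4.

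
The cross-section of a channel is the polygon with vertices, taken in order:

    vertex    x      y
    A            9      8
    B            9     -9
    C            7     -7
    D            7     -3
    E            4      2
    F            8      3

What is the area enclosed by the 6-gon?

Cross-terms: -153, 0, 28, 26, -4, 37  ⇒  Σ = -66
Area = |Σ|/2 = 33.

33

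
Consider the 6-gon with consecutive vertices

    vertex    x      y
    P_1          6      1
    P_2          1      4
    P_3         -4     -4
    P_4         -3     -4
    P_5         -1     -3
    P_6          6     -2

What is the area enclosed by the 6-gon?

41

Apply the shoelace formula: 2A = Σ (x_i·y_{i+1} − x_{i+1}·y_i), indices taken mod 6.
P_1→P_2: (6)(4) − (1)(1) = 23
P_2→P_3: (1)(-4) − (-4)(4) = 12
P_3→P_4: (-4)(-4) − (-3)(-4) = 4
P_4→P_5: (-3)(-3) − (-1)(-4) = 5
P_5→P_6: (-1)(-2) − (6)(-3) = 20
P_6→P_1: (6)(1) − (6)(-2) = 18
Σ = 82
Area = |Σ|/2 = 41.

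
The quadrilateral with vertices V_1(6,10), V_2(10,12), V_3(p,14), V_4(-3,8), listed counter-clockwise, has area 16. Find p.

The doubled signed area Σ (x_i y_{i+1} − x_{i+1} y_i) is linear in p.
With p=0 it equals 76; the coefficient of p is -4 (from the two edges through V_3).
So -4·p + 76 = 2·16 = 32 ⇒ p = 11.

11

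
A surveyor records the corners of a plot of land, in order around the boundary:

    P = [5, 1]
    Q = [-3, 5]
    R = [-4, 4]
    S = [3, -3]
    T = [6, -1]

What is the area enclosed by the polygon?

Σ = (28) + (8) + (0) + (15) + (11) = 62
Area = |Σ|/2 = 31.

31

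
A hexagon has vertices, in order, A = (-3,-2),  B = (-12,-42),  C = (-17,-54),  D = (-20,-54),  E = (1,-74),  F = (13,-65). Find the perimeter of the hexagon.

166

|AB| = √((-9)² + (-40)²) = √1681 = 41
|BC| = √((-5)² + (-12)²) = √169 = 13
|CD| = √((-3)² + (0)²) = √9 = 3
|DE| = √((21)² + (-20)²) = √841 = 29
|EF| = √((12)² + (9)²) = √225 = 15
|FA| = √((-16)² + (63)²) = √4225 = 65
Perimeter = 41 + 13 + 3 + 29 + 15 + 65 = 166.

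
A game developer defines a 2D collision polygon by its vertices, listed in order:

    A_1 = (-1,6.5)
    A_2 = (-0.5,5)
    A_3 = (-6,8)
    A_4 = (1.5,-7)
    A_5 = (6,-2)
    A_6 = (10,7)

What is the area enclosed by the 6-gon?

Σ = (-1.75) + (26) + (30) + (39) + (62) + (72) = 227.25
Area = |Σ|/2 = 113.625.

113.625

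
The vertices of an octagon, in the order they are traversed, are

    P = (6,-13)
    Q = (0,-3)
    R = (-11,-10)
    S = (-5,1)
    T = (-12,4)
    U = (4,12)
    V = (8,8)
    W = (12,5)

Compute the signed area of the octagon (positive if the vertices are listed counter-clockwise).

Apply the surveyor's formula: 2A = Σ (x_i·y_{i+1} − x_{i+1}·y_i), indices taken mod 8.
Σ = (-18) + (-33) + (-61) + (-8) + (-160) + (-64) + (-56) + (-186) = -586
Signed area = Σ/2 = -293 (negative ⇒ clockwise traversal).

-293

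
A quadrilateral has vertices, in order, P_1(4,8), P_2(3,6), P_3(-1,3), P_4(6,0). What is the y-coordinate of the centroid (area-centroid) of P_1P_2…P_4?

Apply the shoelace (surveyor's) formula. First the cross-terms c_i = x_i·y_{i+1} − x_{i+1}·y_i:
  0, 15, -18, 48  ⇒  2A = 45, A = 22.5.
Then Σ (y_i + y_{i+1})·c_i = 465, so ȳ = 465 / (6·22.5) = 31/9.

31/9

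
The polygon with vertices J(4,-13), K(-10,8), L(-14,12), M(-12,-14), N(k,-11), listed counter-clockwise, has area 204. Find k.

Write out the shoelace sum; only the two edges meeting at N involve k:
2·Area = [((-12)·(-11) − k·(-14)) + (k·(-13) − 4·(-11))] + 234
       = 1·k + 410 = 408
⇒ k = -2.

-2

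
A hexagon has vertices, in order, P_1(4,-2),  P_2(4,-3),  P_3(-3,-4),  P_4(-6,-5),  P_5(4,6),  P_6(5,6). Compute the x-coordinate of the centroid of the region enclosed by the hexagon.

Apply Gauss's area formula. First the cross-terms c_i = x_i·y_{i+1} − x_{i+1}·y_i:
  -4, -25, -9, -16, -6, -34  ⇒  2A = -94, A = -47.
Then Σ (x_i + x_{i+1})·c_i = -304, so x̄ = -304 / (6·(-47)) = 152/141.

152/141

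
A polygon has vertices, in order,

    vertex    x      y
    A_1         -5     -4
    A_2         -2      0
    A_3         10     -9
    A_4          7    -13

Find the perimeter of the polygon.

|A_1A_2| = √((3)² + (4)²) = √25 = 5
|A_2A_3| = √((12)² + (-9)²) = √225 = 15
|A_3A_4| = √((-3)² + (-4)²) = √25 = 5
|A_4A_1| = √((-12)² + (9)²) = √225 = 15
Perimeter = 5 + 15 + 5 + 15 = 40.

40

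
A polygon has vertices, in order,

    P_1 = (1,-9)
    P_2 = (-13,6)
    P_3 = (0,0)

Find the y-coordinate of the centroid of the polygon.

Apply the shoelace formula. First the cross-terms c_i = x_i·y_{i+1} − x_{i+1}·y_i:
  -111, 0, 0  ⇒  2A = -111, A = -55.5.
Then Σ (y_i + y_{i+1})·c_i = 333, so ȳ = 333 / (6·(-55.5)) = -1.

-1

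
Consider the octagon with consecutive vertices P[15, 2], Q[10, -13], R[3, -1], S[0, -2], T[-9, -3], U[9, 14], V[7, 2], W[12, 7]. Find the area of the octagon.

Cross-terms: -215, 29, -6, -18, -99, -80, 25, -81  ⇒  Σ = -445
Area = |Σ|/2 = 222.5.

222.5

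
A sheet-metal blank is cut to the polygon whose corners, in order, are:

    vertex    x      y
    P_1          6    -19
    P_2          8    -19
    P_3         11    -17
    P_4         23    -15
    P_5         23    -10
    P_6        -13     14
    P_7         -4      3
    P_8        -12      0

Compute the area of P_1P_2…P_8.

Apply the surveyor's formula: 2A = Σ (x_i·y_{i+1} − x_{i+1}·y_i), indices taken mod 8.
Cross-terms: 38, 73, 226, 115, 192, 17, 36, 228  ⇒  Σ = 925
Area = |Σ|/2 = 462.5.

462.5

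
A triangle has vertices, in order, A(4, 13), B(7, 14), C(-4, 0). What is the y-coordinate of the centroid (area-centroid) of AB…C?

Apply the shoelace (surveyor's) formula. First the cross-terms c_i = x_i·y_{i+1} − x_{i+1}·y_i:
  -35, 56, -52  ⇒  2A = -31, A = -15.5.
Then Σ (y_i + y_{i+1})·c_i = -837, so ȳ = -837 / (6·(-15.5)) = 9.

9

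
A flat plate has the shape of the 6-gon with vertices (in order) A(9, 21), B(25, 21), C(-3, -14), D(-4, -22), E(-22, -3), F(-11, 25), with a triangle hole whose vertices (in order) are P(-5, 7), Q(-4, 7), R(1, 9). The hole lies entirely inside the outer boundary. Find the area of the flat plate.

1061

Outer boundary:
Apply the surveyor's formula: 2A = Σ (x_i·y_{i+1} − x_{i+1}·y_i), indices taken mod 6.
Cross-terms: -336, -287, 10, -472, -583, -456  ⇒  Σ = -2124
Area = |Σ|/2 = 1062.
Hole:
Apply the shoelace formula: 2A = Σ (x_i·y_{i+1} − x_{i+1}·y_i), indices taken mod 3.
Σ = (-7) + (-43) + (52) = 2
Area = |Σ|/2 = 1.
Net area = 1062 − 1 = 1061.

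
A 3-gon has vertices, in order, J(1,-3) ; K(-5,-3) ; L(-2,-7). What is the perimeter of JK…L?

16

|JK| = √((-6)² + (0)²) = √36 = 6
|KL| = √((3)² + (-4)²) = √25 = 5
|LJ| = √((3)² + (4)²) = √25 = 5
Perimeter = 6 + 5 + 5 = 16.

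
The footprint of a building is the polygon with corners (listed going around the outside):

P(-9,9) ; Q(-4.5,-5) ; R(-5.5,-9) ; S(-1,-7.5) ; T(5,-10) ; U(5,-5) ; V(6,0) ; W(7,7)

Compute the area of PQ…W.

200.625

Σ = (85.5) + (13) + (32.25) + (47.5) + (25) + (30) + (42) + (126) = 401.25
Area = |Σ|/2 = 200.625.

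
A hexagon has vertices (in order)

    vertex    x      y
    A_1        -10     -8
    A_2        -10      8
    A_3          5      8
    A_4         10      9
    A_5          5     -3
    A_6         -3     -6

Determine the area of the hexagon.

Apply Gauss's area formula: 2A = Σ (x_i·y_{i+1} − x_{i+1}·y_i), indices taken mod 6.
Σ = (-160) + (-120) + (-35) + (-75) + (-39) + (-36) = -465
Area = |Σ|/2 = 232.5.

232.5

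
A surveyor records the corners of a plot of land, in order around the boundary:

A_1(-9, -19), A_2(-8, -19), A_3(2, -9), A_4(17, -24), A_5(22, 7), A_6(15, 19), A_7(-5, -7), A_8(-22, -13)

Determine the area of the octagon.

698

Apply the shoelace (surveyor's) formula: 2A = Σ (x_i·y_{i+1} − x_{i+1}·y_i), indices taken mod 8.
Cross-terms: 19, 110, 105, 647, 313, -10, -89, 301  ⇒  Σ = 1396
Area = |Σ|/2 = 698.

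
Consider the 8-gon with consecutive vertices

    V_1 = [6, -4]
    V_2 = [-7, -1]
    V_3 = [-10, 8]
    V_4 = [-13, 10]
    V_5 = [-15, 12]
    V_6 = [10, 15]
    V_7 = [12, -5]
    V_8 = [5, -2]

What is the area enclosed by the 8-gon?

Apply the shoelace (surveyor's) formula: 2A = Σ (x_i·y_{i+1} − x_{i+1}·y_i), indices taken mod 8.
V_1→V_2: (6)(-1) − (-7)(-4) = -34
V_2→V_3: (-7)(8) − (-10)(-1) = -66
V_3→V_4: (-10)(10) − (-13)(8) = 4
V_4→V_5: (-13)(12) − (-15)(10) = -6
V_5→V_6: (-15)(15) − (10)(12) = -345
V_6→V_7: (10)(-5) − (12)(15) = -230
V_7→V_8: (12)(-2) − (5)(-5) = 1
V_8→V_1: (5)(-4) − (6)(-2) = -8
Σ = -684
Area = |Σ|/2 = 342.

342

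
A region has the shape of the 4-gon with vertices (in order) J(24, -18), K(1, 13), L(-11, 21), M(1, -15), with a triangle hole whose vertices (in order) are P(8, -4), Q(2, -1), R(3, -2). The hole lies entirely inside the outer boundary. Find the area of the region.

Outer boundary:
J→K: (24)(13) − (1)(-18) = 330
K→L: (1)(21) − (-11)(13) = 164
L→M: (-11)(-15) − (1)(21) = 144
M→J: (1)(-18) − (24)(-15) = 342
Σ = 980
Area = |Σ|/2 = 490.
Hole:
Apply the surveyor's formula: 2A = Σ (x_i·y_{i+1} − x_{i+1}·y_i), indices taken mod 3.
P→Q: (8)(-1) − (2)(-4) = 0
Q→R: (2)(-2) − (3)(-1) = -1
R→P: (3)(-4) − (8)(-2) = 4
Σ = 3
Area = |Σ|/2 = 1.5.
Net area = 490 − 1.5 = 488.5.

488.5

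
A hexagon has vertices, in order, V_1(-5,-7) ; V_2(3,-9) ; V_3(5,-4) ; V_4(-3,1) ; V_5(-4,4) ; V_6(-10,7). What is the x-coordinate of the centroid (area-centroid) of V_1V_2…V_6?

Apply the shoelace formula. First the cross-terms c_i = x_i·y_{i+1} − x_{i+1}·y_i:
  66, 33, -7, -8, 12, 105  ⇒  2A = 201, A = 100.5.
Then Σ (x_i + x_{i+1})·c_i = -1569, so x̄ = -1569 / (6·100.5) = -523/201.

-523/201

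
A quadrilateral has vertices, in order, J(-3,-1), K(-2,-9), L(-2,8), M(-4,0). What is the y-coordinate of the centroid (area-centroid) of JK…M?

4/9

Apply Gauss's area formula. First the cross-terms c_i = x_i·y_{i+1} − x_{i+1}·y_i:
  25, -34, 32, 4  ⇒  2A = 27, A = 13.5.
Then Σ (y_i + y_{i+1})·c_i = 36, so ȳ = 36 / (6·13.5) = 4/9.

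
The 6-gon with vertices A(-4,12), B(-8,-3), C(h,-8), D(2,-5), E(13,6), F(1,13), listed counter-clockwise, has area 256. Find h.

-10

Write out the shoelace sum; only the two edges meeting at C involve h:
2·Area = [((-8)·(-8) − h·(-3)) + (h·(-5) − 2·(-8))] + 412
       = -2·h + 492 = 512
⇒ h = -10.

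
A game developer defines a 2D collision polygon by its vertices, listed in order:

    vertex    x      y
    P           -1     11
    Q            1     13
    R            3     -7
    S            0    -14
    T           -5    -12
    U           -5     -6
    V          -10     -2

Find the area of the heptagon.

Apply the shoelace formula: 2A = Σ (x_i·y_{i+1} − x_{i+1}·y_i), indices taken mod 7.
P→Q: (-1)(13) − (1)(11) = -24
Q→R: (1)(-7) − (3)(13) = -46
R→S: (3)(-14) − (0)(-7) = -42
S→T: (0)(-12) − (-5)(-14) = -70
T→U: (-5)(-6) − (-5)(-12) = -30
U→V: (-5)(-2) − (-10)(-6) = -50
V→P: (-10)(11) − (-1)(-2) = -112
Σ = -374
Area = |Σ|/2 = 187.

187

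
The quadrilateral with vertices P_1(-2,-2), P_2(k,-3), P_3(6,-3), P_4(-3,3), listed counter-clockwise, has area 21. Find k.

3

The doubled signed area Σ (x_i y_{i+1} − x_{i+1} y_i) is linear in k.
With k=0 it equals 45; the coefficient of k is -1 (from the two edges through P_2).
So -1·k + 45 = 2·21 = 42 ⇒ k = 3.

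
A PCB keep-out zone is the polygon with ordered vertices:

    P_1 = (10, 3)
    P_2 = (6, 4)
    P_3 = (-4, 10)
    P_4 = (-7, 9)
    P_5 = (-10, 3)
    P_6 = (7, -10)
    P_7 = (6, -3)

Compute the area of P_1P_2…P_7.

P_1→P_2: (10)(4) − (6)(3) = 22
P_2→P_3: (6)(10) − (-4)(4) = 76
P_3→P_4: (-4)(9) − (-7)(10) = 34
P_4→P_5: (-7)(3) − (-10)(9) = 69
P_5→P_6: (-10)(-10) − (7)(3) = 79
P_6→P_7: (7)(-3) − (6)(-10) = 39
P_7→P_1: (6)(3) − (10)(-3) = 48
Σ = 367
Area = |Σ|/2 = 183.5.

183.5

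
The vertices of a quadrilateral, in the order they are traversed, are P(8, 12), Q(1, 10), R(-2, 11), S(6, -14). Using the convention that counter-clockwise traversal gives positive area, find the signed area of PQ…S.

Apply Gauss's area formula: 2A = Σ (x_i·y_{i+1} − x_{i+1}·y_i), indices taken mod 4.
P→Q: (8)(10) − (1)(12) = 68
Q→R: (1)(11) − (-2)(10) = 31
R→S: (-2)(-14) − (6)(11) = -38
S→P: (6)(12) − (8)(-14) = 184
Σ = 245
Signed area = Σ/2 = 122.5 (positive ⇒ counter-clockwise traversal).

122.5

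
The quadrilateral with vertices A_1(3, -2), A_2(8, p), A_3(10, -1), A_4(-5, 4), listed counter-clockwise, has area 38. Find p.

Write out the shoelace sum; only the two edges meeting at A_2 involve p:
2·Area = [(3·p − 8·(-2)) + (8·(-1) − 10·p)] + 33
       = -7·p + 41 = 76
⇒ p = -5.

-5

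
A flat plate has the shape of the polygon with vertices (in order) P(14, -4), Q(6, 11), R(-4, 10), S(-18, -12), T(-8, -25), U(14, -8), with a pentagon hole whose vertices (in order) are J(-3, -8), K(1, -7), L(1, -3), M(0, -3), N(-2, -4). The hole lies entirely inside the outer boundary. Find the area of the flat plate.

653

Outer boundary:
Σ = (178) + (104) + (228) + (354) + (414) + (56) = 1334
Area = |Σ|/2 = 667.
Hole:
Apply the shoelace (surveyor's) formula: 2A = Σ (x_i·y_{i+1} − x_{i+1}·y_i), indices taken mod 5.
Σ = (29) + (4) + (-3) + (-6) + (4) = 28
Area = |Σ|/2 = 14.
Net area = 667 − 14 = 653.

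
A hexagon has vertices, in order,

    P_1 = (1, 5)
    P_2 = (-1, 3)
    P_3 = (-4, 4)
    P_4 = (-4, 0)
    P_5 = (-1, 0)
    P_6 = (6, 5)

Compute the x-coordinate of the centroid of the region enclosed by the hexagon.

Apply Gauss's area formula. First the cross-terms c_i = x_i·y_{i+1} − x_{i+1}·y_i:
  8, 8, 16, 0, -5, 25  ⇒  2A = 52, A = 26.
Then Σ (x_i + x_{i+1})·c_i = -18, so x̄ = -18 / (6·26) = -3/26.

-3/26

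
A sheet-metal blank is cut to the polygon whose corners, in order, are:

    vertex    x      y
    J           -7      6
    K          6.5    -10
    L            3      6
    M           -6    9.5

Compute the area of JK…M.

Σ = (31) + (69) + (64.5) + (30.5) = 195
Area = |Σ|/2 = 97.5.

97.5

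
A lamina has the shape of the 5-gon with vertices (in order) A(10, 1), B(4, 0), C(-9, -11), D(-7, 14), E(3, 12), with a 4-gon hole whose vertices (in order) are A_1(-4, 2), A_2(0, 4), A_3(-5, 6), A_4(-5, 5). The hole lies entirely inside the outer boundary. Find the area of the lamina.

Outer boundary:
Cross-terms: -4, -44, -203, -126, -117  ⇒  Σ = -494
Area = |Σ|/2 = 247.
Hole:
Apply Gauss's area formula: 2A = Σ (x_i·y_{i+1} − x_{i+1}·y_i), indices taken mod 4.
Σ = (-16) + (20) + (5) + (10) = 19
Area = |Σ|/2 = 9.5.
Net area = 247 − 9.5 = 237.5.

237.5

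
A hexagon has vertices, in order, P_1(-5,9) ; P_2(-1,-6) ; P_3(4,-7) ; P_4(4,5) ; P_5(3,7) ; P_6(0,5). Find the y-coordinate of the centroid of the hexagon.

16/27

Apply the surveyor's formula. First the cross-terms c_i = x_i·y_{i+1} − x_{i+1}·y_i:
  39, 31, 48, 13, 15, 25  ⇒  2A = 171, A = 85.5.
Then Σ (y_i + y_{i+1})·c_i = 304, so ȳ = 304 / (6·85.5) = 16/27.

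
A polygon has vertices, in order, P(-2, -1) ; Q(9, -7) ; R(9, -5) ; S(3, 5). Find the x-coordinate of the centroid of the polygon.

101/27

Apply the shoelace formula. First the cross-terms c_i = x_i·y_{i+1} − x_{i+1}·y_i:
  23, 18, 60, 7  ⇒  2A = 108, A = 54.
Then Σ (x_i + x_{i+1})·c_i = 1212, so x̄ = 1212 / (6·54) = 101/27.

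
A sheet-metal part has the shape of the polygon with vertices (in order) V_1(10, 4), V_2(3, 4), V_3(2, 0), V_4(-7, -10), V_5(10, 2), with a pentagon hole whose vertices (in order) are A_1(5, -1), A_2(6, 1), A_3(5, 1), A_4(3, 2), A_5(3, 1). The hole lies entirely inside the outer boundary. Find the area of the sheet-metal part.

Outer boundary:
Apply the shoelace (surveyor's) formula: 2A = Σ (x_i·y_{i+1} − x_{i+1}·y_i), indices taken mod 5.
Cross-terms: 28, -8, -20, 86, 20  ⇒  Σ = 106
Area = |Σ|/2 = 53.
Hole:
Apply the shoelace (surveyor's) formula: 2A = Σ (x_i·y_{i+1} − x_{i+1}·y_i), indices taken mod 5.
Σ = (11) + (1) + (7) + (-3) + (-8) = 8
Area = |Σ|/2 = 4.
Net area = 53 − 4 = 49.

49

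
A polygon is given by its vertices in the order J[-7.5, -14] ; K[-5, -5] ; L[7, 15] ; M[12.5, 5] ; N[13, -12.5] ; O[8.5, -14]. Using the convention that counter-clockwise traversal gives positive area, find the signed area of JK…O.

-373

Apply Gauss's area formula: 2A = Σ (x_i·y_{i+1} − x_{i+1}·y_i), indices taken mod 6.
Cross-terms: -32.5, -40, -152.5, -221.25, -75.75, -224  ⇒  Σ = -746
Signed area = Σ/2 = -373 (negative ⇒ clockwise traversal).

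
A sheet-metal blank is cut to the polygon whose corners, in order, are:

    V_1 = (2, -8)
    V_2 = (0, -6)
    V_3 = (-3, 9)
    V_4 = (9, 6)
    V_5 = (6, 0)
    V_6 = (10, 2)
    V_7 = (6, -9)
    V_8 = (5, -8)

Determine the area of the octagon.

Apply Gauss's area formula: 2A = Σ (x_i·y_{i+1} − x_{i+1}·y_i), indices taken mod 8.
Σ = (-12) + (-18) + (-99) + (-36) + (12) + (-102) + (-3) + (-24) = -282
Area = |Σ|/2 = 141.

141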